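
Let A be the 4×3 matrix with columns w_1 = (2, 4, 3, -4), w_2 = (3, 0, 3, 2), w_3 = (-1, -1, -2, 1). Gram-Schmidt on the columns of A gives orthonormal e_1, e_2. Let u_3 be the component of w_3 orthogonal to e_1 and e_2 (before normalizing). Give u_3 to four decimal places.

w_1 = (2, 4, 3, -4); ‖w_1‖ = 6.7082, so e_1 = (0.2981, 0.5963, 0.4472, -0.5963).
e_1·w_2 = 0.2981·3 + 0.5963·0 + 0.4472·3 + (-0.5963)·2 = 1.0435.
u_2 = w_2 − 1.0435·e_1 = (2.6889, -0.6222, 2.5333, 2.6222).
‖u_2‖ = 4.5729, so e_2 = (0.5880, -0.1361, 0.5540, 0.5734).
e_1·w_3 = 0.2981·(-1) + 0.5963·(-1) + 0.4472·(-2) + (-0.5963)·1 = -2.3851; e_2·w_3 = 0.5880·(-1) + (-0.1361)·(-1) + 0.5540·(-2) + 0.5734·1 = -0.9865.
u_3 = w_3 + 2.3851·e_1 + 0.9865·e_2 = (0.2912, 0.2880, -0.3868, 0.1435).

u_3 = (0.2912, 0.2880, -0.3868, 0.1435)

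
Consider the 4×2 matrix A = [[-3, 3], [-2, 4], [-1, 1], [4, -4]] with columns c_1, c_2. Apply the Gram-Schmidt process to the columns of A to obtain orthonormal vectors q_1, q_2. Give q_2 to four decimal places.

q_2 = (-0.2148, 0.9309, -0.0716, 0.2864)

q_1 = c_1/‖c_1‖ = (-3, -2, -1, 4)/5.4772 = (-0.5477, -0.3651, -0.1826, 0.7303).
r_{12} = q_1·c_2 = -6.2075.
u_2 = c_2 + 6.2075·q_1 = (-0.4000, 1.7333, -0.1333, 0.5333).
‖u_2‖ = 1.8619, so q_2 = (-0.2148, 0.9309, -0.0716, 0.2864).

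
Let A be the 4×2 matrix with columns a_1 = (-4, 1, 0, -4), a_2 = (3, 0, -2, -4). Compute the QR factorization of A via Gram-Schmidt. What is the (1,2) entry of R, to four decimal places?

a_1 = (-4, 1, 0, -4); ‖a_1‖ = 5.7446, so q_1 = (-0.6963, 0.1741, 0.0000, -0.6963).
r_{12} = q_1·a_2 = 0.6963.

r_{12} = 0.6963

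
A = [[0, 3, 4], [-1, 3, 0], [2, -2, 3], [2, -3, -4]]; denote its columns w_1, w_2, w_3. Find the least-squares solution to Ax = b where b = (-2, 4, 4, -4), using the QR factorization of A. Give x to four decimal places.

x = (-0.9385, -0.4397, 0.6351)

w_1 = (0, -1, 2, 2); ‖w_1‖ = 3.0000, so q_1 = (0.0000, -0.3333, 0.6667, 0.6667).
q_1·w_2 = 0.0000·3 + (-0.3333)·3 + 0.6667·(-2) + 0.6667·(-3) = -4.3333.
u_2 = w_2 + 4.3333·q_1 = (3.0000, 1.5556, 0.8889, -0.1111).
‖u_2‖ = 3.4960, so q_2 = (0.8581, 0.4449, 0.2543, -0.0318).
q_1·w_3 = 0.0000·4 + (-0.3333)·0 + 0.6667·3 + 0.6667·(-4) = -0.6667; q_2·w_3 = 0.8581·4 + 0.4449·0 + 0.2543·3 + (-0.0318)·(-4) = 4.3224.
u_3 = w_3 + 0.6667·q_1 − 4.3224·q_2 = (0.2909, -2.1455, 2.3455, -3.4182).
‖u_3‖ = 4.6768, so q_3 = (0.0622, -0.4587, 0.5015, -0.7309).
Qᵀb = (-1.3333, 1.2077, 2.9702).
Back-substitute: x_3 = 2.9702/4.6768 = 0.6351.
x_2 = (1.2077 − 4.3224·0.6351)/3.4960 = -0.4397.
x_1 = (-1.3333 + 4.3333·(-0.4397) + 0.6667·0.6351)/3.0000 = -0.9385.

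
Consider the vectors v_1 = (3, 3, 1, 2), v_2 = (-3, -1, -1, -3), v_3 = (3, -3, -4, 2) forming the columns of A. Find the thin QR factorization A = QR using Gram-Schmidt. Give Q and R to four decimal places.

Q = [[0.6255, -0.2515, 0.4221], [0.6255, 0.7125, -0.0525], [0.2085, -0.0838, -0.8989], [0.4170, -0.6497, -0.1050]], R = [[4.7958, -3.9618, 0.0000], [0.0000, 2.0747, -3.8560], [0.0000, 0.0000, 4.8095]]

q_1 = v_1/‖v_1‖ = (3, 3, 1, 2)/4.7958 = (0.6255, 0.6255, 0.2085, 0.4170).
r_{12} = q_1·v_2 = -3.9618.
u_2 = v_2 + 3.9618·q_1 = (-0.5217, 1.4783, -0.1739, -1.3478).
‖u_2‖ = 2.0747, so q_2 = (-0.2515, 0.7125, -0.0838, -0.6497).
r_{13} = q_1·v_3 = 0.0000; r_{23} = q_2·v_3 = -3.8560.
u_3 = v_3 + 0.0000·q_1 + 3.8560·q_2 = (2.0303, -0.2525, -4.3232, -0.5051).
‖u_3‖ = 4.8095, so q_3 = (0.4221, -0.0525, -0.8989, -0.1050).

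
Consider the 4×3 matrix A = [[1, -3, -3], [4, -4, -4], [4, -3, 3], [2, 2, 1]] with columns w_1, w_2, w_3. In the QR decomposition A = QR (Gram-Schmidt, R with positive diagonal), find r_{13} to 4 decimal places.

w_1 = (1, 4, 4, 2); ‖w_1‖ = 6.0828, so q_1 = (0.1644, 0.6576, 0.6576, 0.3288).
r_{13} = q_1·w_3 = -0.8220.

r_{13} = -0.8220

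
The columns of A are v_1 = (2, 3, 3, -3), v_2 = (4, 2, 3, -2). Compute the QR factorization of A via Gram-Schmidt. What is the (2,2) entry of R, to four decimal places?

v_1 = (2, 3, 3, -3); ‖v_1‖ = 5.5678, so q_1 = (0.3592, 0.5388, 0.5388, -0.5388).
q_1·v_2 = 0.3592·4 + 0.5388·2 + 0.5388·3 + (-0.5388)·(-2) = 5.2086.
u_2 = v_2 − 5.2086·q_1 = (2.1290, -0.8065, 0.1935, 0.8065).
r_{22} = ‖u_2‖ = 2.4230.

r_{22} = 2.4230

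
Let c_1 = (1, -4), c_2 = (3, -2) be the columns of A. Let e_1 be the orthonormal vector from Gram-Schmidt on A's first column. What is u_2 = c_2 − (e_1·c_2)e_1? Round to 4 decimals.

e_1 = c_1/‖c_1‖ = (1, -4)/4.1231 = (0.2425, -0.9701).
r_{12} = e_1·c_2 = 2.6679.
u_2 = c_2 − 2.6679·e_1 = (2.3529, 0.5882).

u_2 = (2.3529, 0.5882)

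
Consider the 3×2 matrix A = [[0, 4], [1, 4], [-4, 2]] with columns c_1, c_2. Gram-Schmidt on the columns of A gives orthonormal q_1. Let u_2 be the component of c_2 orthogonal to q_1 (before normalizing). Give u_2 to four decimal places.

q_1 = c_1/‖c_1‖ = (0, 1, -4)/4.1231 = (0.0000, 0.2425, -0.9701).
r_{12} = q_1·c_2 = -0.9701.
u_2 = c_2 + 0.9701·q_1 = (4.0000, 4.2353, 1.0588).

u_2 = (4.0000, 4.2353, 1.0588)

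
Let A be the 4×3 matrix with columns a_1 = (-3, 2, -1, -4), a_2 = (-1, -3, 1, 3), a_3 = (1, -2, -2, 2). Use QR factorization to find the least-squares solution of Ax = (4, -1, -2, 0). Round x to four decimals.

x = (-0.5241, -0.9871, 0.9285)

a_1 = (-3, 2, -1, -4); ‖a_1‖ = 5.4772, so e_1 = (-0.5477, 0.3651, -0.1826, -0.7303).
e_1·a_2 = (-0.5477)·(-1) + 0.3651·(-3) + (-0.1826)·1 + (-0.7303)·3 = -2.9212.
u_2 = a_2 + 2.9212·e_1 = (-2.6000, -1.9333, 0.4667, 0.8667).
‖u_2‖ = 3.3862, so e_2 = (-0.7678, -0.5709, 0.1378, 0.2559).
e_1·a_3 = (-0.5477)·1 + 0.3651·(-2) + (-0.1826)·(-2) + (-0.7303)·2 = -2.3735; e_2·a_3 = (-0.7678)·1 + (-0.5709)·(-2) + 0.1378·(-2) + 0.2559·2 = 0.6103.
u_3 = a_3 + 2.3735·e_1 − 0.6103·e_2 = (0.1686, -0.7849, -2.5174, 0.1105).
‖u_3‖ = 2.6447, so e_3 = (0.0638, -0.2968, -0.9519, 0.0418).
Qᵀb = (-2.1909, -2.7759, 2.4556).
Back-substitute: x_3 = 2.4556/2.6447 = 0.9285.
x_2 = (-2.7759 − 0.6103·0.9285)/3.3862 = -0.9871.
x_1 = (-2.1909 + 2.9212·(-0.9871) + 2.3735·0.9285)/5.4772 = -0.5241.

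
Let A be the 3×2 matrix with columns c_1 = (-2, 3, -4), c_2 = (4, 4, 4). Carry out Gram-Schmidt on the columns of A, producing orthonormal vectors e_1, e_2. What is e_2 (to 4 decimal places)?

e_2 = (0.4836, 0.7990, 0.3574)

c_1 = (-2, 3, -4); ‖c_1‖ = 5.3852, so e_1 = (-0.3714, 0.5571, -0.7428).
e_1·c_2 = (-0.3714)·4 + 0.5571·4 + (-0.7428)·4 = -2.2283.
u_2 = c_2 + 2.2283·e_1 = (3.1724, 5.2414, 2.3448).
‖u_2‖ = 6.5601, so e_2 = (0.4836, 0.7990, 0.3574).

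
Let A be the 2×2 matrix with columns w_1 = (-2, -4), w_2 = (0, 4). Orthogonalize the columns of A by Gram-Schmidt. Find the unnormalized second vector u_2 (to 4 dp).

u_2 = (-1.6000, 0.8000)

e_1 = w_1/‖w_1‖ = (-2, -4)/4.4721 = (-0.4472, -0.8944).
r_{12} = e_1·w_2 = -3.5777.
u_2 = w_2 + 3.5777·e_1 = (-1.6000, 0.8000).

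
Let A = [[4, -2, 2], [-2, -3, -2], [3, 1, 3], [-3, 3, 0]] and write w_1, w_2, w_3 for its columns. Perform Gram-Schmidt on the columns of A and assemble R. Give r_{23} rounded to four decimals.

r_{23} = 2.0406

w_1 = (4, -2, 3, -3); ‖w_1‖ = 6.1644, so q_1 = (0.6489, -0.3244, 0.4867, -0.4867).
q_1·w_2 = 0.6489·(-2) + (-0.3244)·(-3) + 0.4867·1 + (-0.4867)·3 = -1.2978.
u_2 = w_2 + 1.2978·q_1 = (-1.1579, -3.4211, 1.6316, 2.3684).
‖u_2‖ = 4.6169, so q_2 = (-0.2508, -0.7410, 0.3534, 0.5130).
r_{23} = q_2·w_3 = 2.0406.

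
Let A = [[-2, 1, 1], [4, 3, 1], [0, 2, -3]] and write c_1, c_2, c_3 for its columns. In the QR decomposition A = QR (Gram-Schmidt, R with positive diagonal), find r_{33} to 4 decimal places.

c_1 = (-2, 4, 0); ‖c_1‖ = 4.4721, so q_1 = (-0.4472, 0.8944, 0.0000).
q_1·c_2 = (-0.4472)·1 + 0.8944·3 + 0.0000·2 = 2.2361.
u_2 = c_2 − 2.2361·q_1 = (2.0000, 1.0000, 2.0000).
‖u_2‖ = 3.0000, so q_2 = (0.6667, 0.3333, 0.6667).
q_1·c_3 = (-0.4472)·1 + 0.8944·1 + 0.0000·(-3) = 0.4472; q_2·c_3 = 0.6667·1 + 0.3333·1 + 0.6667·(-3) = -1.0000.
u_3 = c_3 − 0.4472·q_1 + 1.0000·q_2 = (1.8667, 0.9333, -2.3333).
r_{33} = ‖u_3‖ = 3.1305.

r_{33} = 3.1305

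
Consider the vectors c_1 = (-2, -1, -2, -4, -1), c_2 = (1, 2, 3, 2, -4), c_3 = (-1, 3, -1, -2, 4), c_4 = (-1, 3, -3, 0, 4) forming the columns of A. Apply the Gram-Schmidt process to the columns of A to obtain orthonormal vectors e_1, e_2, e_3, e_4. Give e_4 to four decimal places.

e_1 = c_1/‖c_1‖ = (-2, -1, -2, -4, -1)/5.0990 = (-0.3922, -0.1961, -0.3922, -0.7845, -0.1961).
r_{12} = e_1·c_2 = -2.7456.
u_2 = c_2 + 2.7456·e_1 = (-0.0769, 1.4615, 1.9231, -0.1538, -4.5385).
‖u_2‖ = 5.1441, so e_2 = (-0.0150, 0.2841, 0.3738, -0.0299, -0.8823).
r_{13} = e_1·c_3 = 0.9806; r_{23} = e_2·c_3 = -2.9758.
u_3 = c_3 − 0.9806·e_1 + 2.9758·e_2 = (-0.6599, 4.0378, 0.4971, -1.3198, 1.5669).
‖u_3‖ = 4.6025, so e_3 = (-0.1434, 0.8773, 0.1080, -0.2867, 0.3404).
r_{14} = e_1·c_4 = 0.1961; r_{24} = e_2·c_4 = -3.7833; r_{34} = e_3·c_4 = 3.8130.
u_4 = c_4 − 0.1961·e_1 + 3.7833·e_2 − 3.8130·e_3 = (-0.4330, 0.7682, -1.9205, 1.1341, -0.5975).
‖u_4‖ = 2.4717, so e_4 = (-0.1752, 0.3108, -0.7770, 0.4588, -0.2417).

e_4 = (-0.1752, 0.3108, -0.7770, 0.4588, -0.2417)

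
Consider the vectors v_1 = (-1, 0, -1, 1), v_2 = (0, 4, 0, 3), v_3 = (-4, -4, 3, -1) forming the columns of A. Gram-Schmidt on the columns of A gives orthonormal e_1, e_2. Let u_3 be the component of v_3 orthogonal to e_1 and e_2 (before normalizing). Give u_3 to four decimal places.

e_1 = v_1/‖v_1‖ = (-1, 0, -1, 1)/1.7321 = (-0.5774, 0.0000, -0.5774, 0.5774).
r_{12} = e_1·v_2 = 1.7321.
u_2 = v_2 − 1.7321·e_1 = (1.0000, 4.0000, 1.0000, 2.0000).
‖u_2‖ = 4.6904, so e_2 = (0.2132, 0.8528, 0.2132, 0.4264).
r_{13} = e_1·v_3 = 0.0000; r_{23} = e_2·v_3 = -4.0508.
u_3 = v_3 + 0.0000·e_1 + 4.0508·e_2 = (-3.1364, -0.5455, 3.8636, 0.7273).

u_3 = (-3.1364, -0.5455, 3.8636, 0.7273)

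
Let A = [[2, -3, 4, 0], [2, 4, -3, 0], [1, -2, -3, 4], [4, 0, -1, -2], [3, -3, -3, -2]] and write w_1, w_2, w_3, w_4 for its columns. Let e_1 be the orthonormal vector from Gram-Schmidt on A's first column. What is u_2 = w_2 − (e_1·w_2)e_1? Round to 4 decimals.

u_2 = (-2.4706, 4.5294, -1.7353, 1.0588, -2.2059)

w_1 = (2, 2, 1, 4, 3); ‖w_1‖ = 5.8310, so e_1 = (0.3430, 0.3430, 0.1715, 0.6860, 0.5145).
e_1·w_2 = 0.3430·(-3) + 0.3430·4 + 0.1715·(-2) + 0.6860·0 + 0.5145·(-3) = -1.5435.
u_2 = w_2 + 1.5435·e_1 = (-2.4706, 4.5294, -1.7353, 1.0588, -2.2059).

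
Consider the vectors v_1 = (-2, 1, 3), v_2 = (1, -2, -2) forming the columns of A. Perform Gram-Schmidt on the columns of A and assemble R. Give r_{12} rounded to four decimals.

r_{12} = -2.6726

v_1 = (-2, 1, 3); ‖v_1‖ = 3.7417, so e_1 = (-0.5345, 0.2673, 0.8018).
r_{12} = e_1·v_2 = -2.6726.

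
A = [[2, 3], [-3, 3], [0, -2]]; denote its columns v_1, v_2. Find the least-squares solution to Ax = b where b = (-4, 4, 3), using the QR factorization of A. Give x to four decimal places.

x = (-1.6534, -0.4982)

v_1 = (2, -3, 0); ‖v_1‖ = 3.6056, so e_1 = (0.5547, -0.8321, 0.0000).
e_1·v_2 = 0.5547·3 + (-0.8321)·3 + 0.0000·(-2) = -0.8321.
u_2 = v_2 + 0.8321·e_1 = (3.4615, 2.3077, -2.0000).
‖u_2‖ = 4.6160, so e_2 = (0.7499, 0.4999, -0.4333).
Qᵀb = (-5.5470, -2.2997).
Back-substitute: x_2 = -2.2997/4.6160 = -0.4982.
x_1 = (-5.5470 + 0.8321·(-0.4982))/3.6056 = -1.6534.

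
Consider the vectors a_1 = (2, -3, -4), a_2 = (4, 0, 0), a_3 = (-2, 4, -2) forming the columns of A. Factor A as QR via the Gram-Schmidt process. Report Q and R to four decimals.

a_1 = (2, -3, -4); ‖a_1‖ = 5.3852, so e_1 = (0.3714, -0.5571, -0.7428).
e_1·a_2 = 0.3714·4 + (-0.5571)·0 + (-0.7428)·0 = 1.4856.
u_2 = a_2 − 1.4856·e_1 = (3.4483, 0.8276, 1.1034).
‖u_2‖ = 3.7139, so e_2 = (0.9285, 0.2228, 0.2971).
e_1·a_3 = 0.3714·(-2) + (-0.5571)·4 + (-0.7428)·(-2) = -1.4856; e_2·a_3 = 0.9285·(-2) + 0.2228·4 + 0.2971·(-2) = -1.5598.
u_3 = a_3 + 1.4856·e_1 + 1.5598·e_2 = (0.0000, 3.5200, -2.6400).
‖u_3‖ = 4.4000, so e_3 = (0.0000, 0.8000, -0.6000).

Q = [[0.3714, 0.9285, 0.0000], [-0.5571, 0.2228, 0.8000], [-0.7428, 0.2971, -0.6000]], R = [[5.3852, 1.4856, -1.4856], [0.0000, 3.7139, -1.5598], [0.0000, 0.0000, 4.4000]]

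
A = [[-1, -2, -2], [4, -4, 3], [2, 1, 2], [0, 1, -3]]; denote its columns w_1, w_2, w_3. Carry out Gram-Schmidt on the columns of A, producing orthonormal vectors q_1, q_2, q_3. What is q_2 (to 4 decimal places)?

q_1 = w_1/‖w_1‖ = (-1, 4, 2, 0)/4.5826 = (-0.2182, 0.8729, 0.4364, 0.0000).
r_{12} = q_1·w_2 = -2.6186.
u_2 = w_2 + 2.6186·q_1 = (-2.5714, -1.7143, 2.1429, 1.0000).
‖u_2‖ = 3.8914, so q_2 = (-0.6608, -0.4405, 0.5507, 0.2570).

q_2 = (-0.6608, -0.4405, 0.5507, 0.2570)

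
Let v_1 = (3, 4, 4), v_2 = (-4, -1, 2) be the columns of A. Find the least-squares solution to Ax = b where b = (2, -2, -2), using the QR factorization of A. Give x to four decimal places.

x = (-0.3639, -0.6148)

e_1 = v_1/‖v_1‖ = (3, 4, 4)/6.4031 = (0.4685, 0.6247, 0.6247).
r_{12} = e_1·v_2 = -1.2494.
u_2 = v_2 + 1.2494·e_1 = (-3.4146, -0.2195, 2.7805).
‖u_2‖ = 4.4090, so e_2 = (-0.7745, -0.0498, 0.6306).
Qᵀb = (-1.5617, -2.7107).
Back-substitute: x_2 = -2.7107/4.4090 = -0.6148.
x_1 = (-1.5617 + 1.2494·(-0.6148))/6.4031 = -0.3639.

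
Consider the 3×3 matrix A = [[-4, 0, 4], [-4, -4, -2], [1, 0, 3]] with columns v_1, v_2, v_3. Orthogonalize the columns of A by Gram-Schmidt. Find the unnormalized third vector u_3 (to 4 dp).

u_3 = (0.9412, 0.0000, 3.7647)

v_1 = (-4, -4, 1); ‖v_1‖ = 5.7446, so e_1 = (-0.6963, -0.6963, 0.1741).
e_1·v_2 = (-0.6963)·0 + (-0.6963)·(-4) + 0.1741·0 = 2.7852.
u_2 = v_2 − 2.7852·e_1 = (1.9394, -2.0606, -0.4848).
‖u_2‖ = 2.8710, so e_2 = (0.6755, -0.7177, -0.1689).
e_1·v_3 = (-0.6963)·4 + (-0.6963)·(-2) + 0.1741·3 = -0.8704; e_2·v_3 = 0.6755·4 + (-0.7177)·(-2) + (-0.1689)·3 = 3.6309.
u_3 = v_3 + 0.8704·e_1 − 3.6309·e_2 = (0.9412, 0.0000, 3.7647).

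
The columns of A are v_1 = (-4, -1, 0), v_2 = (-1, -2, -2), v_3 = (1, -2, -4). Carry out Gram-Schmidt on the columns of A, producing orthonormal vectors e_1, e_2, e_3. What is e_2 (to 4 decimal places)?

v_1 = (-4, -1, 0); ‖v_1‖ = 4.1231, so e_1 = (-0.9701, -0.2425, 0.0000).
e_1·v_2 = (-0.9701)·(-1) + (-0.2425)·(-2) + 0.0000·(-2) = 1.4552.
u_2 = v_2 − 1.4552·e_1 = (0.4118, -1.6471, -2.0000).
‖u_2‖ = 2.6234, so e_2 = (0.1570, -0.6278, -0.7624).

e_2 = (0.1570, -0.6278, -0.7624)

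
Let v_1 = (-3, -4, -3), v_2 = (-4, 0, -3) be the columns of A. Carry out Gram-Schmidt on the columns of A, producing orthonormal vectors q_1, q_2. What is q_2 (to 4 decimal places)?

v_1 = (-3, -4, -3); ‖v_1‖ = 5.8310, so q_1 = (-0.5145, -0.6860, -0.5145).
q_1·v_2 = (-0.5145)·(-4) + (-0.6860)·0 + (-0.5145)·(-3) = 3.6015.
u_2 = v_2 − 3.6015·q_1 = (-2.1471, 2.4706, -1.1471).
‖u_2‖ = 3.4683, so q_2 = (-0.6190, 0.7123, -0.3307).

q_2 = (-0.6190, 0.7123, -0.3307)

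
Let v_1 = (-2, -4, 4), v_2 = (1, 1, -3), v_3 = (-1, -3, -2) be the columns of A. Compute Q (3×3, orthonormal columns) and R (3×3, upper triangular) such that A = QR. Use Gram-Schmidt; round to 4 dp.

v_1 = (-2, -4, 4); ‖v_1‖ = 6.0000, so q_1 = (-0.3333, -0.6667, 0.6667).
q_1·v_2 = (-0.3333)·1 + (-0.6667)·1 + 0.6667·(-3) = -3.0000.
u_2 = v_2 + 3.0000·q_1 = (0.0000, -1.0000, -1.0000).
‖u_2‖ = 1.4142, so q_2 = (0.0000, -0.7071, -0.7071).
q_1·v_3 = (-0.3333)·(-1) + (-0.6667)·(-3) + 0.6667·(-2) = 1.0000; q_2·v_3 = 0.0000·(-1) + (-0.7071)·(-3) + (-0.7071)·(-2) = 3.5355.
u_3 = v_3 − 1.0000·q_1 − 3.5355·q_2 = (-0.6667, 0.1667, -0.1667).
‖u_3‖ = 0.7071, so q_3 = (-0.9428, 0.2357, -0.2357).

Q = [[-0.3333, 0.0000, -0.9428], [-0.6667, -0.7071, 0.2357], [0.6667, -0.7071, -0.2357]], R = [[6.0000, -3.0000, 1.0000], [0.0000, 1.4142, 3.5355], [0.0000, 0.0000, 0.7071]]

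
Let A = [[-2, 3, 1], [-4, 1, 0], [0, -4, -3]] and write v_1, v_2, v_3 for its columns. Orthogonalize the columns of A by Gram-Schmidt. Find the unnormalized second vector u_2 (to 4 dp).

u_2 = (2.0000, -1.0000, -4.0000)

v_1 = (-2, -4, 0); ‖v_1‖ = 4.4721, so e_1 = (-0.4472, -0.8944, 0.0000).
e_1·v_2 = (-0.4472)·3 + (-0.8944)·1 + 0.0000·(-4) = -2.2361.
u_2 = v_2 + 2.2361·e_1 = (2.0000, -1.0000, -4.0000).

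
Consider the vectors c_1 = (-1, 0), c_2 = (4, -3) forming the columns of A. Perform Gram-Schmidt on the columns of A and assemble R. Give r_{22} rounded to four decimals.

r_{22} = 3.0000

c_1 = (-1, 0); ‖c_1‖ = 1.0000, so q_1 = (-1.0000, 0.0000).
q_1·c_2 = (-1.0000)·4 + 0.0000·(-3) = -4.0000.
u_2 = c_2 + 4.0000·q_1 = (0.0000, -3.0000).
r_{22} = ‖u_2‖ = 3.0000.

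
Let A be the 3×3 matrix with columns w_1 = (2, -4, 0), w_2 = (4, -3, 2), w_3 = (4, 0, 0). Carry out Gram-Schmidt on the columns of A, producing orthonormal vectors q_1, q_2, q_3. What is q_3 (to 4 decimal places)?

q_3 = (0.5963, 0.2981, -0.7454)

w_1 = (2, -4, 0); ‖w_1‖ = 4.4721, so q_1 = (0.4472, -0.8944, 0.0000).
q_1·w_2 = 0.4472·4 + (-0.8944)·(-3) + 0.0000·2 = 4.4721.
u_2 = w_2 − 4.4721·q_1 = (2.0000, 1.0000, 2.0000).
‖u_2‖ = 3.0000, so q_2 = (0.6667, 0.3333, 0.6667).
q_1·w_3 = 0.4472·4 + (-0.8944)·0 + 0.0000·0 = 1.7889; q_2·w_3 = 0.6667·4 + 0.3333·0 + 0.6667·0 = 2.6667.
u_3 = w_3 − 1.7889·q_1 − 2.6667·q_2 = (1.4222, 0.7111, -1.7778).
‖u_3‖ = 2.3851, so q_3 = (0.5963, 0.2981, -0.7454).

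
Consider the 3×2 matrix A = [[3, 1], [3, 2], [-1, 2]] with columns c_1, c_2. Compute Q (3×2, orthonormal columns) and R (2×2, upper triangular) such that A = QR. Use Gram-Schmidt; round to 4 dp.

c_1 = (3, 3, -1); ‖c_1‖ = 4.3589, so e_1 = (0.6882, 0.6882, -0.2294).
e_1·c_2 = 0.6882·1 + 0.6882·2 + (-0.2294)·2 = 1.6059.
u_2 = c_2 − 1.6059·e_1 = (-0.1053, 0.8947, 2.3684).
‖u_2‖ = 2.5340, so e_2 = (-0.0415, 0.3531, 0.9347).

Q = [[0.6882, -0.0415], [0.6882, 0.3531], [-0.2294, 0.9347]], R = [[4.3589, 1.6059], [0.0000, 2.5340]]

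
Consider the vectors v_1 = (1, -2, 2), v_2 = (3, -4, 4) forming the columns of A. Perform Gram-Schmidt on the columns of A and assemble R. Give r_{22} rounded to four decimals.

r_{22} = 0.9428

q_1 = v_1/‖v_1‖ = (1, -2, 2)/3.0000 = (0.3333, -0.6667, 0.6667).
r_{12} = q_1·v_2 = 6.3333.
u_2 = v_2 − 6.3333·q_1 = (0.8889, 0.2222, -0.2222).
r_{22} = ‖u_2‖ = 0.9428.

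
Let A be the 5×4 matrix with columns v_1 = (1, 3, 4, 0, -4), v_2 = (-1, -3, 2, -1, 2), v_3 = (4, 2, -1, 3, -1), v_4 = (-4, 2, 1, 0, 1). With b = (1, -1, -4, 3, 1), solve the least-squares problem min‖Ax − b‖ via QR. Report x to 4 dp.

x = (-0.7188, -0.2417, 0.5692, 0.0404)

v_1 = (1, 3, 4, 0, -4); ‖v_1‖ = 6.4807, so q_1 = (0.1543, 0.4629, 0.6172, 0.0000, -0.6172).
q_1·v_2 = 0.1543·(-1) + 0.4629·(-3) + 0.6172·2 + 0.0000·(-1) + (-0.6172)·2 = -1.5430.
u_2 = v_2 + 1.5430·q_1 = (-0.7619, -2.2857, 2.9524, -1.0000, 1.0476).
‖u_2‖ = 4.0766, so q_2 = (-0.1869, -0.5607, 0.7242, -0.2453, 0.2570).
q_1·v_3 = 0.1543·4 + 0.4629·2 + 0.6172·(-1) + 0.0000·3 + (-0.6172)·(-1) = 1.5430; q_2·v_3 = (-0.1869)·4 + (-0.5607)·2 + 0.7242·(-1) + (-0.2453)·3 + 0.2570·(-1) = -3.5860.
u_3 = v_3 − 1.5430·q_1 + 3.5860·q_2 = (3.0917, -0.7249, 0.6447, 2.1203, 0.8739).
‖u_3‖ = 3.9698, so q_3 = (0.7788, -0.1826, 0.1624, 0.5341, 0.2201).
q_1·v_4 = 0.1543·(-4) + 0.4629·2 + 0.6172·1 + 0.0000·0 + (-0.6172)·1 = 0.3086; q_2·v_4 = (-0.1869)·(-4) + (-0.5607)·2 + 0.7242·1 + (-0.2453)·0 + 0.2570·1 = 0.6074; q_3·v_4 = 0.7788·(-4) + (-0.1826)·2 + 0.1624·1 + 0.5341·0 + 0.2201·1 = -3.0979.
u_4 = v_4 − 0.3086·q_1 − 0.6074·q_2 + 3.0979·q_3 = (-1.5215, 1.6320, 0.8727, 1.8036, 1.7164).
‖u_4‖ = 3.4553, so q_4 = (-0.4403, 0.4723, 0.2526, 0.5220, 0.4967).
Qᵀb = (-3.3947, -3.0020, 2.1343, 0.1398).
Back-substitute: x_4 = 0.1398/3.4553 = 0.0404.
x_3 = (2.1343 + 3.0979·0.0404)/3.9698 = 0.5692.
x_2 = (-3.0020 + 3.5860·0.5692 − 0.6074·0.0404)/4.0766 = -0.2417.
x_1 = (-3.3947 + 1.5430·(-0.2417) − 1.5430·0.5692 − 0.3086·0.0404)/6.4807 = -0.7188.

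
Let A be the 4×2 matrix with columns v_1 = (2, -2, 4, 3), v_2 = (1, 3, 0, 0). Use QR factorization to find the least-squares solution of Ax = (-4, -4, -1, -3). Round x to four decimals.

e_1 = v_1/‖v_1‖ = (2, -2, 4, 3)/5.7446 = (0.3482, -0.3482, 0.6963, 0.5222).
r_{12} = e_1·v_2 = -0.6963.
u_2 = v_2 + 0.6963·e_1 = (1.2424, 2.7576, 0.4848, 0.3636).
‖u_2‖ = 3.0847, so e_2 = (0.4028, 0.8940, 0.1572, 0.1179).
Qᵀb = (-2.2630, -5.6978).
Back-substitute: x_2 = -5.6978/3.0847 = -1.8471.
x_1 = (-2.2630 + 0.6963·(-1.8471))/5.7446 = -0.6178.

x = (-0.6178, -1.8471)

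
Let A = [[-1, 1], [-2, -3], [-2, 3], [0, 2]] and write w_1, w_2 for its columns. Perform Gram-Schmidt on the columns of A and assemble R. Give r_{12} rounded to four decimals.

r_{12} = -0.3333

w_1 = (-1, -2, -2, 0); ‖w_1‖ = 3.0000, so q_1 = (-0.3333, -0.6667, -0.6667, 0.0000).
r_{12} = q_1·w_2 = -0.3333.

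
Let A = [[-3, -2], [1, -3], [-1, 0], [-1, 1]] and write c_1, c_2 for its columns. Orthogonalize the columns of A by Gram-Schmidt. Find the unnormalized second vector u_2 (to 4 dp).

u_2 = (-1.5000, -3.1667, 0.1667, 1.1667)

c_1 = (-3, 1, -1, -1); ‖c_1‖ = 3.4641, so e_1 = (-0.8660, 0.2887, -0.2887, -0.2887).
e_1·c_2 = (-0.8660)·(-2) + 0.2887·(-3) + (-0.2887)·0 + (-0.2887)·1 = 0.5774.
u_2 = c_2 − 0.5774·e_1 = (-1.5000, -3.1667, 0.1667, 1.1667).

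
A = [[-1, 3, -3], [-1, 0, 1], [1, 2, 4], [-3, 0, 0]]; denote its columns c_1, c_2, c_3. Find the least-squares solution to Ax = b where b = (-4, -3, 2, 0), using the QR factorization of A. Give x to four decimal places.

q_1 = c_1/‖c_1‖ = (-1, -1, 1, -3)/3.4641 = (-0.2887, -0.2887, 0.2887, -0.8660).
r_{12} = q_1·c_2 = -0.2887.
u_2 = c_2 + 0.2887·q_1 = (2.9167, -0.0833, 2.0833, -0.2500).
‖u_2‖ = 3.5940, so q_2 = (0.8115, -0.0232, 0.5797, -0.0696).
r_{13} = q_1·c_3 = 1.7321; r_{23} = q_2·c_3 = -0.1391.
u_3 = c_3 − 1.7321·q_1 + 0.1391·q_2 = (-2.3871, 1.4968, 3.5806, 1.4903).
‖u_3‖ = 4.7938, so q_3 = (-0.4980, 0.3122, 0.7469, 0.3109).
Qᵀb = (2.5981, -2.0173, 2.5490).
Back-substitute: x_3 = 2.5490/4.7938 = 0.5317.
x_2 = (-2.0173 + 0.1391·0.5317)/3.5940 = -0.5407.
x_1 = (2.5981 + 0.2887·(-0.5407) − 1.7321·0.5317)/3.4641 = 0.4391.

x = (0.4391, -0.5407, 0.5317)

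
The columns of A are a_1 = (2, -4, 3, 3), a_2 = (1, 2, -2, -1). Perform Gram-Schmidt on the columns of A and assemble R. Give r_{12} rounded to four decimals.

r_{12} = -2.4333

a_1 = (2, -4, 3, 3); ‖a_1‖ = 6.1644, so q_1 = (0.3244, -0.6489, 0.4867, 0.4867).
r_{12} = q_1·a_2 = -2.4333.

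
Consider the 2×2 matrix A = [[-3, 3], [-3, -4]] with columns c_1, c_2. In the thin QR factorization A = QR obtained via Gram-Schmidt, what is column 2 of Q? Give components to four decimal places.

e_2 = (0.7071, -0.7071)

c_1 = (-3, -3); ‖c_1‖ = 4.2426, so e_1 = (-0.7071, -0.7071).
e_1·c_2 = (-0.7071)·3 + (-0.7071)·(-4) = 0.7071.
u_2 = c_2 − 0.7071·e_1 = (3.5000, -3.5000).
‖u_2‖ = 4.9497, so e_2 = (0.7071, -0.7071).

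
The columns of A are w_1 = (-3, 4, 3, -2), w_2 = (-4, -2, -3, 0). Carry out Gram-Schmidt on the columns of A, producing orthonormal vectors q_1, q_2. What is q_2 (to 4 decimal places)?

q_2 = (-0.8255, -0.2768, -0.4894, -0.0494)

w_1 = (-3, 4, 3, -2); ‖w_1‖ = 6.1644, so q_1 = (-0.4867, 0.6489, 0.4867, -0.3244).
q_1·w_2 = (-0.4867)·(-4) + 0.6489·(-2) + 0.4867·(-3) + (-0.3244)·0 = -0.8111.
u_2 = w_2 + 0.8111·q_1 = (-4.3947, -1.4737, -2.6053, -0.2632).
‖u_2‖ = 5.3237, so q_2 = (-0.8255, -0.2768, -0.4894, -0.0494).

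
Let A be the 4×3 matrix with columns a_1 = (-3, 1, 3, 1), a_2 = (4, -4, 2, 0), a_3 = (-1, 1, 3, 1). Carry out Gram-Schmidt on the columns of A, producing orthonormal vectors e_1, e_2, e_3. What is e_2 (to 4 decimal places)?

e_1 = a_1/‖a_1‖ = (-3, 1, 3, 1)/4.4721 = (-0.6708, 0.2236, 0.6708, 0.2236).
r_{12} = e_1·a_2 = -2.2361.
u_2 = a_2 + 2.2361·e_1 = (2.5000, -3.5000, 3.5000, 0.5000).
‖u_2‖ = 5.5678, so e_2 = (0.4490, -0.6286, 0.6286, 0.0898).

e_2 = (0.4490, -0.6286, 0.6286, 0.0898)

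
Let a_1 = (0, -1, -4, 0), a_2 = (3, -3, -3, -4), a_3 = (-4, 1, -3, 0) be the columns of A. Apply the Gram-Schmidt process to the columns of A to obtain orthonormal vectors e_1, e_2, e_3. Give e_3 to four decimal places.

e_1 = a_1/‖a_1‖ = (0, -1, -4, 0)/4.1231 = (0.0000, -0.2425, -0.9701, 0.0000).
r_{12} = e_1·a_2 = 3.6380.
u_2 = a_2 − 3.6380·e_1 = (3.0000, -2.1176, 0.5294, -4.0000).
‖u_2‖ = 5.4557, so e_2 = (0.5499, -0.3882, 0.0970, -0.7332).
r_{13} = e_1·a_3 = 2.6679; r_{23} = e_2·a_3 = -2.8788.
u_3 = a_3 − 2.6679·e_1 + 2.8788·e_2 = (-2.4170, 0.5296, -0.1324, -2.1107).
‖u_3‖ = 3.2550, so e_3 = (-0.7426, 0.1627, -0.0407, -0.6484).

e_3 = (-0.7426, 0.1627, -0.0407, -0.6484)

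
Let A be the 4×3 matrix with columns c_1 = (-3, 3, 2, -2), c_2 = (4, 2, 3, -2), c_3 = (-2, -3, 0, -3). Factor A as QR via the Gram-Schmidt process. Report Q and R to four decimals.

c_1 = (-3, 3, 2, -2); ‖c_1‖ = 5.0990, so q_1 = (-0.5883, 0.5883, 0.3922, -0.3922).
q_1·c_2 = (-0.5883)·4 + 0.5883·2 + 0.3922·3 + (-0.3922)·(-2) = 0.7845.
u_2 = c_2 − 0.7845·q_1 = (4.4615, 1.5385, 2.6923, -1.6923).
‖u_2‖ = 5.6907, so q_2 = (0.7840, 0.2703, 0.4731, -0.2974).
q_1·c_3 = (-0.5883)·(-2) + 0.5883·(-3) + 0.3922·0 + (-0.3922)·(-3) = 0.5883; q_2·c_3 = 0.7840·(-2) + 0.2703·(-3) + 0.4731·0 + (-0.2974)·(-3) = -1.4869.
u_3 = c_3 − 0.5883·q_1 + 1.4869·q_2 = (-0.4881, -2.9442, 0.4727, -3.2114).
‖u_3‖ = 4.4094, so q_3 = (-0.1107, -0.6677, 0.1072, -0.7283).

Q = [[-0.5883, 0.7840, -0.1107], [0.5883, 0.2703, -0.6677], [0.3922, 0.4731, 0.1072], [-0.3922, -0.2974, -0.7283]], R = [[5.0990, 0.7845, 0.5883], [0.0000, 5.6907, -1.4869], [0.0000, 0.0000, 4.4094]]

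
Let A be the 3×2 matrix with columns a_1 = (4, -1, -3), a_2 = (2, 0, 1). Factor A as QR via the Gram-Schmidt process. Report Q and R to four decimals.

a_1 = (4, -1, -3); ‖a_1‖ = 5.0990, so q_1 = (0.7845, -0.1961, -0.5883).
q_1·a_2 = 0.7845·2 + (-0.1961)·0 + (-0.5883)·1 = 0.9806.
u_2 = a_2 − 0.9806·q_1 = (1.2308, 0.1923, 1.5769).
‖u_2‖ = 2.0096, so q_2 = (0.6124, 0.0957, 0.7847).

Q = [[0.7845, 0.6124], [-0.1961, 0.0957], [-0.5883, 0.7847]], R = [[5.0990, 0.9806], [0.0000, 2.0096]]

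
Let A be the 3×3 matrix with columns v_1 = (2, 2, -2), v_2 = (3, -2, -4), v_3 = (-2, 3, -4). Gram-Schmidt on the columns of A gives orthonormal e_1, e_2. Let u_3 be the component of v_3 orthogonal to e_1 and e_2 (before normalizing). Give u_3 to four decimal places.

u_3 = (-3.3871, 0.5645, -2.8226)

v_1 = (2, 2, -2); ‖v_1‖ = 3.4641, so e_1 = (0.5774, 0.5774, -0.5774).
e_1·v_2 = 0.5774·3 + 0.5774·(-2) + (-0.5774)·(-4) = 2.8868.
u_2 = v_2 − 2.8868·e_1 = (1.3333, -3.6667, -2.3333).
‖u_2‖ = 4.5461, so e_2 = (0.2933, -0.8066, -0.5133).
e_1·v_3 = 0.5774·(-2) + 0.5774·3 + (-0.5774)·(-4) = 2.8868; e_2·v_3 = 0.2933·(-2) + (-0.8066)·3 + (-0.5133)·(-4) = -0.9532.
u_3 = v_3 − 2.8868·e_1 + 0.9532·e_2 = (-3.3871, 0.5645, -2.8226).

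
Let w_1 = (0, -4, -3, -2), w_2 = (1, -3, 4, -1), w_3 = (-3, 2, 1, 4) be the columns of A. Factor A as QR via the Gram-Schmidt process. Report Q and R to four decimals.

e_1 = w_1/‖w_1‖ = (0, -4, -3, -2)/5.3852 = (0.0000, -0.7428, -0.5571, -0.3714).
r_{12} = e_1·w_2 = 0.3714.
u_2 = w_2 − 0.3714·e_1 = (1.0000, -2.7241, 4.2069, -0.8621).
‖u_2‖ = 5.1829, so e_2 = (0.1929, -0.5256, 0.8117, -0.1663).
r_{13} = e_1·w_3 = -3.5282; r_{23} = e_2·w_3 = -1.4837.
u_3 = w_3 + 3.5282·e_1 + 1.4837·e_2 = (-2.7137, -1.4005, 0.2388, 2.4429).
‖u_3‖ = 3.9180, so e_3 = (-0.6926, -0.3575, 0.0609, 0.6235).

Q = [[0.0000, 0.1929, -0.6926], [-0.7428, -0.5256, -0.3575], [-0.5571, 0.8117, 0.0609], [-0.3714, -0.1663, 0.6235]], R = [[5.3852, 0.3714, -3.5282], [0.0000, 5.1829, -1.4837], [0.0000, 0.0000, 3.9180]]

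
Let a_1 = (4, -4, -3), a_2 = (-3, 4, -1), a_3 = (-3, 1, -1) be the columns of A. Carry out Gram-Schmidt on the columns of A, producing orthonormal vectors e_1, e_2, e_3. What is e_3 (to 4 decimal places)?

a_1 = (4, -4, -3); ‖a_1‖ = 6.4031, so e_1 = (0.6247, -0.6247, -0.4685).
e_1·a_2 = 0.6247·(-3) + (-0.6247)·4 + (-0.4685)·(-1) = -3.9043.
u_2 = a_2 + 3.9043·e_1 = (-0.5610, 1.5610, -2.8293).
‖u_2‖ = 3.2796, so e_2 = (-0.1710, 0.4760, -0.8627).
e_1·a_3 = 0.6247·(-3) + (-0.6247)·1 + (-0.4685)·(-1) = -2.0303; e_2·a_3 = (-0.1710)·(-3) + 0.4760·1 + (-0.8627)·(-1) = 1.8518.
u_3 = a_3 + 2.0303·e_1 − 1.8518·e_2 = (-1.4150, -1.1497, -0.3537).
‖u_3‖ = 1.8571, so e_3 = (-0.7619, -0.6190, -0.1905).

e_3 = (-0.7619, -0.6190, -0.1905)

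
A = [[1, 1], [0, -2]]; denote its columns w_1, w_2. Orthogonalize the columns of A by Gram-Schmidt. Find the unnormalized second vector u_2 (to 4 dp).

w_1 = (1, 0); ‖w_1‖ = 1.0000, so e_1 = (1.0000, 0.0000).
e_1·w_2 = 1.0000·1 + 0.0000·(-2) = 1.0000.
u_2 = w_2 − 1.0000·e_1 = (0.0000, -2.0000).

u_2 = (0.0000, -2.0000)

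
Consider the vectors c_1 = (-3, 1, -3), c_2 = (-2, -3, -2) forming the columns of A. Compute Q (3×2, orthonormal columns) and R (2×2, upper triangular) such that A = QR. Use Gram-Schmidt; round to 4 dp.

Q = [[-0.6882, -0.1622], [0.2294, -0.9733], [-0.6882, -0.1622]], R = [[4.3589, 2.0647], [0.0000, 3.5689]]

c_1 = (-3, 1, -3); ‖c_1‖ = 4.3589, so e_1 = (-0.6882, 0.2294, -0.6882).
e_1·c_2 = (-0.6882)·(-2) + 0.2294·(-3) + (-0.6882)·(-2) = 2.0647.
u_2 = c_2 − 2.0647·e_1 = (-0.5789, -3.4737, -0.5789).
‖u_2‖ = 3.5689, so e_2 = (-0.1622, -0.9733, -0.1622).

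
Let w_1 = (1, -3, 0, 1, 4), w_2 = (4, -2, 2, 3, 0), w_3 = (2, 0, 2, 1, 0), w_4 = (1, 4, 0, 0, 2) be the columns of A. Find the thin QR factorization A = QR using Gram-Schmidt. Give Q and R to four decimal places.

e_1 = w_1/‖w_1‖ = (1, -3, 0, 1, 4)/5.1962 = (0.1925, -0.5774, 0.0000, 0.1925, 0.7698).
r_{12} = e_1·w_2 = 2.5019.
u_2 = w_2 − 2.5019·e_1 = (3.5185, -0.5556, 2.0000, 2.5185, -1.9259).
‖u_2‖ = 5.1711, so e_2 = (0.6804, -0.1074, 0.3868, 0.4870, -0.3724).
r_{13} = e_1·w_3 = 0.5774; r_{23} = e_2·w_3 = 2.6214.
u_3 = w_3 − 0.5774·e_1 − 2.6214·e_2 = (0.1053, 0.6150, 0.9861, -0.3878, 0.5319).
‖u_3‖ = 1.3398, so e_3 = (0.0786, 0.4590, 0.7361, -0.2895, 0.3970).
r_{14} = e_1·w_4 = -0.5774; r_{24} = e_2·w_4 = -0.4942; r_{34} = e_3·w_4 = 2.7085.
u_4 = w_4 + 0.5774·e_1 + 0.4942·e_2 − 2.7085·e_3 = (1.2346, 2.3704, -1.8025, 1.1358, 1.1852).
‖u_4‖ = 3.6175, so e_4 = (0.3413, 0.6552, -0.4983, 0.3140, 0.3276).

Q = [[0.1925, 0.6804, 0.0786, 0.3413], [-0.5774, -0.1074, 0.4590, 0.6552], [0.0000, 0.3868, 0.7361, -0.4983], [0.1925, 0.4870, -0.2895, 0.3140], [0.7698, -0.3724, 0.3970, 0.3276]], R = [[5.1962, 2.5019, 0.5774, -0.5774], [0.0000, 5.1711, 2.6214, -0.4942], [0.0000, 0.0000, 1.3398, 2.7085], [0.0000, 0.0000, 0.0000, 3.6175]]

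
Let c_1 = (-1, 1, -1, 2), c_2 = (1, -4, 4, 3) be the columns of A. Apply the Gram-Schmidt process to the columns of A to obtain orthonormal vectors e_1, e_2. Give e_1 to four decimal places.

e_1 = (-0.3780, 0.3780, -0.3780, 0.7559)

c_1 = (-1, 1, -1, 2); ‖c_1‖ = 2.6458, so e_1 = (-0.3780, 0.3780, -0.3780, 0.7559).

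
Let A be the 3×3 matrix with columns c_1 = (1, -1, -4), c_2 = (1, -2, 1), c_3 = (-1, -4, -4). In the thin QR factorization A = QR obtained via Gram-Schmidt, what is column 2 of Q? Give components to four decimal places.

q_2 = (0.4329, -0.8431, 0.3190)

q_1 = c_1/‖c_1‖ = (1, -1, -4)/4.2426 = (0.2357, -0.2357, -0.9428).
r_{12} = q_1·c_2 = -0.2357.
u_2 = c_2 + 0.2357·q_1 = (1.0556, -2.0556, 0.7778).
‖u_2‖ = 2.4381, so q_2 = (0.4329, -0.8431, 0.3190).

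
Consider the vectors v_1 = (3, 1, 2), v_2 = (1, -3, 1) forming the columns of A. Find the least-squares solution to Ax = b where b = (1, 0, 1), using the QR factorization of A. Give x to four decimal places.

v_1 = (3, 1, 2); ‖v_1‖ = 3.7417, so q_1 = (0.8018, 0.2673, 0.5345).
q_1·v_2 = 0.8018·1 + 0.2673·(-3) + 0.5345·1 = 0.5345.
u_2 = v_2 − 0.5345·q_1 = (0.5714, -3.1429, 0.7143).
‖u_2‖ = 3.2733, so q_2 = (0.1746, -0.9602, 0.2182).
Qᵀb = (1.3363, 0.3928).
Back-substitute: x_2 = 0.3928/3.2733 = 0.1200.
x_1 = (1.3363 − 0.5345·0.1200)/3.7417 = 0.3400.

x = (0.3400, 0.1200)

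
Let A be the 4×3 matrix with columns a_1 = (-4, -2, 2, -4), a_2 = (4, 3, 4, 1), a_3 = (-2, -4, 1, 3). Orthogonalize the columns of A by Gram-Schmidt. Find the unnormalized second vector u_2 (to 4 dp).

e_1 = a_1/‖a_1‖ = (-4, -2, 2, -4)/6.3246 = (-0.6325, -0.3162, 0.3162, -0.6325).
r_{12} = e_1·a_2 = -2.8460.
u_2 = a_2 + 2.8460·e_1 = (2.2000, 2.1000, 4.9000, -0.8000).

u_2 = (2.2000, 2.1000, 4.9000, -0.8000)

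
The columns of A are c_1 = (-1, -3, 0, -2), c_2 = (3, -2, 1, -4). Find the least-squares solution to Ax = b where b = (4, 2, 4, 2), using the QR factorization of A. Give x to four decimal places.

c_1 = (-1, -3, 0, -2); ‖c_1‖ = 3.7417, so e_1 = (-0.2673, -0.8018, 0.0000, -0.5345).
e_1·c_2 = (-0.2673)·3 + (-0.8018)·(-2) + 0.0000·1 + (-0.5345)·(-4) = 2.9399.
u_2 = c_2 − 2.9399·e_1 = (3.7857, 0.3571, 1.0000, -2.4286).
‖u_2‖ = 4.6214, so e_2 = (0.8192, 0.0773, 0.2164, -0.5255).
Qᵀb = (-3.7417, 3.2458).
Back-substitute: x_2 = 3.2458/4.6214 = 0.7023.
x_1 = (-3.7417 − 2.9399·0.7023)/3.7417 = -1.5518.

x = (-1.5518, 0.7023)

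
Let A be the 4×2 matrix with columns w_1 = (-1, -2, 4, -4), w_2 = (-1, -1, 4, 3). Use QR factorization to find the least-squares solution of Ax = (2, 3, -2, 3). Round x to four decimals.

w_1 = (-1, -2, 4, -4); ‖w_1‖ = 6.0828, so e_1 = (-0.1644, -0.3288, 0.6576, -0.6576).
e_1·w_2 = (-0.1644)·(-1) + (-0.3288)·(-1) + 0.6576·4 + (-0.6576)·3 = 1.1508.
u_2 = w_2 − 1.1508·e_1 = (-0.8108, -0.6216, 3.2432, 3.7568).
‖u_2‖ = 5.0671, so e_2 = (-0.1600, -0.1227, 0.6401, 0.7414).
Qᵀb = (-4.6032, 0.2560).
Back-substitute: x_2 = 0.2560/5.0671 = 0.0505.
x_1 = (-4.6032 − 1.1508·0.0505)/6.0828 = -0.7663.

x = (-0.7663, 0.0505)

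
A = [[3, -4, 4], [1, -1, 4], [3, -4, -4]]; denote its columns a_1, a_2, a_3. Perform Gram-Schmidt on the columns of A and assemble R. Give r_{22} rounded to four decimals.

q_1 = a_1/‖a_1‖ = (3, 1, 3)/4.3589 = (0.6882, 0.2294, 0.6882).
r_{12} = q_1·a_2 = -5.7354.
u_2 = a_2 + 5.7354·q_1 = (-0.0526, 0.3158, -0.0526).
r_{22} = ‖u_2‖ = 0.3244.

r_{22} = 0.3244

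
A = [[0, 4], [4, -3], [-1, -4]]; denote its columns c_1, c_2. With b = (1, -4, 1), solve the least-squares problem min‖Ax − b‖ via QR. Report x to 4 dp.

q_1 = c_1/‖c_1‖ = (0, 4, -1)/4.1231 = (0.0000, 0.9701, -0.2425).
r_{12} = q_1·c_2 = -1.9403.
u_2 = c_2 + 1.9403·q_1 = (4.0000, -1.1176, -4.4706).
‖u_2‖ = 6.1021, so q_2 = (0.6555, -0.1832, -0.7326).
Qᵀb = (-4.1231, 0.6555).
Back-substitute: x_2 = 0.6555/6.1021 = 0.1074.
x_1 = (-4.1231 + 1.9403·0.1074)/4.1231 = -0.9494.

x = (-0.9494, 0.1074)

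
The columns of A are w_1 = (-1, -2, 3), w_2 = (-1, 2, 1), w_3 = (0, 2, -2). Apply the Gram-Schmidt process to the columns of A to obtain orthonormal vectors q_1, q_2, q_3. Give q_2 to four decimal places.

q_1 = w_1/‖w_1‖ = (-1, -2, 3)/3.7417 = (-0.2673, -0.5345, 0.8018).
r_{12} = q_1·w_2 = 0.0000.
u_2 = w_2 + 0.0000·q_1 = (-1.0000, 2.0000, 1.0000).
‖u_2‖ = 2.4495, so q_2 = (-0.4082, 0.8165, 0.4082).

q_2 = (-0.4082, 0.8165, 0.4082)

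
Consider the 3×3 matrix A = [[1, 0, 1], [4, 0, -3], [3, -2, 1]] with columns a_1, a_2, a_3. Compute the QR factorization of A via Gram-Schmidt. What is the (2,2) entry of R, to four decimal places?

r_{22} = 1.6172

a_1 = (1, 4, 3); ‖a_1‖ = 5.0990, so q_1 = (0.1961, 0.7845, 0.5883).
q_1·a_2 = 0.1961·0 + 0.7845·0 + 0.5883·(-2) = -1.1767.
u_2 = a_2 + 1.1767·q_1 = (0.2308, 0.9231, -1.3077).
r_{22} = ‖u_2‖ = 1.6172.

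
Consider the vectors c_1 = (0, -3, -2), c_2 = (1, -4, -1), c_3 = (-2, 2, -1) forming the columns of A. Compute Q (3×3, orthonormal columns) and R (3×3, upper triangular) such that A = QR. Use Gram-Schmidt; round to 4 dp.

c_1 = (0, -3, -2); ‖c_1‖ = 3.6056, so e_1 = (0.0000, -0.8321, -0.5547).
e_1·c_2 = 0.0000·1 + (-0.8321)·(-4) + (-0.5547)·(-1) = 3.8829.
u_2 = c_2 − 3.8829·e_1 = (1.0000, -0.7692, 1.1538).
‖u_2‖ = 1.7097, so e_2 = (0.5849, -0.4499, 0.6749).
e_1·c_3 = 0.0000·(-2) + (-0.8321)·2 + (-0.5547)·(-1) = -1.1094; e_2·c_3 = 0.5849·(-2) + (-0.4499)·2 + 0.6749·(-1) = -2.7445.
u_3 = c_3 + 1.1094·e_1 + 2.7445·e_2 = (-0.3947, -0.1579, 0.2368).
‖u_3‖ = 0.4867, so e_3 = (-0.8111, -0.3244, 0.4867).

Q = [[0.0000, 0.5849, -0.8111], [-0.8321, -0.4499, -0.3244], [-0.5547, 0.6749, 0.4867]], R = [[3.6056, 3.8829, -1.1094], [0.0000, 1.7097, -2.7445], [0.0000, 0.0000, 0.4867]]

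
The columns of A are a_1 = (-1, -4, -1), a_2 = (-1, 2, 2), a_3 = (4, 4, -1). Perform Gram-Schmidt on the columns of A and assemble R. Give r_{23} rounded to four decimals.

a_1 = (-1, -4, -1); ‖a_1‖ = 4.2426, so q_1 = (-0.2357, -0.9428, -0.2357).
q_1·a_2 = (-0.2357)·(-1) + (-0.9428)·2 + (-0.2357)·2 = -2.1213.
u_2 = a_2 + 2.1213·q_1 = (-1.5000, 0.0000, 1.5000).
‖u_2‖ = 2.1213, so q_2 = (-0.7071, 0.0000, 0.7071).
r_{23} = q_2·a_3 = -3.5355.

r_{23} = -3.5355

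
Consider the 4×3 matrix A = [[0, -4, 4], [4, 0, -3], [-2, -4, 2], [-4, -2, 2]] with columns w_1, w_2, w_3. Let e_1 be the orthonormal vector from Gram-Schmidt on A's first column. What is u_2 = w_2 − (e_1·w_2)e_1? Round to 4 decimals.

e_1 = w_1/‖w_1‖ = (0, 4, -2, -4)/6.0000 = (0.0000, 0.6667, -0.3333, -0.6667).
r_{12} = e_1·w_2 = 2.6667.
u_2 = w_2 − 2.6667·e_1 = (-4.0000, -1.7778, -3.1111, -0.2222).

u_2 = (-4.0000, -1.7778, -3.1111, -0.2222)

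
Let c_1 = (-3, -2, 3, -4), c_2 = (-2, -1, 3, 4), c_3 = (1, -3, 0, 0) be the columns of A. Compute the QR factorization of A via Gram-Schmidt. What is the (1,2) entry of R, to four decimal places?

r_{12} = 0.1622

c_1 = (-3, -2, 3, -4); ‖c_1‖ = 6.1644, so e_1 = (-0.4867, -0.3244, 0.4867, -0.6489).
r_{12} = e_1·c_2 = 0.1622.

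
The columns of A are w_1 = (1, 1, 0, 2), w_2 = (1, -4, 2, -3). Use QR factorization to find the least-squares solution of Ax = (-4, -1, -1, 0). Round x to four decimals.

w_1 = (1, 1, 0, 2); ‖w_1‖ = 2.4495, so q_1 = (0.4082, 0.4082, 0.0000, 0.8165).
q_1·w_2 = 0.4082·1 + 0.4082·(-4) + 0.0000·2 + 0.8165·(-3) = -3.6742.
u_2 = w_2 + 3.6742·q_1 = (2.5000, -2.5000, 2.0000, 0.0000).
‖u_2‖ = 4.0620, so q_2 = (0.6155, -0.6155, 0.4924, 0.0000).
Qᵀb = (-2.0412, -2.3387).
Back-substitute: x_2 = -2.3387/4.0620 = -0.5758.
x_1 = (-2.0412 + 3.6742·(-0.5758))/2.4495 = -1.6970.

x = (-1.6970, -0.5758)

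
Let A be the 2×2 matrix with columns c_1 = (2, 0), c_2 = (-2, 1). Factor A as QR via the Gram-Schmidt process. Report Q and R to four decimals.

Q = [[1.0000, 0.0000], [0.0000, 1.0000]], R = [[2.0000, -2.0000], [0.0000, 1.0000]]

e_1 = c_1/‖c_1‖ = (2, 0)/2.0000 = (1.0000, 0.0000).
r_{12} = e_1·c_2 = -2.0000.
u_2 = c_2 + 2.0000·e_1 = (0.0000, 1.0000).
‖u_2‖ = 1.0000, so e_2 = (0.0000, 1.0000).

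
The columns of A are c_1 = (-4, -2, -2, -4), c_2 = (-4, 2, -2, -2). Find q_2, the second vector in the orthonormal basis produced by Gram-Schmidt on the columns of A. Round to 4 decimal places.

c_1 = (-4, -2, -2, -4); ‖c_1‖ = 6.3246, so q_1 = (-0.6325, -0.3162, -0.3162, -0.6325).
q_1·c_2 = (-0.6325)·(-4) + (-0.3162)·2 + (-0.3162)·(-2) + (-0.6325)·(-2) = 3.7947.
u_2 = c_2 − 3.7947·q_1 = (-1.6000, 3.2000, -0.8000, 0.4000).
‖u_2‖ = 3.6878, so q_2 = (-0.4339, 0.8677, -0.2169, 0.1085).

q_2 = (-0.4339, 0.8677, -0.2169, 0.1085)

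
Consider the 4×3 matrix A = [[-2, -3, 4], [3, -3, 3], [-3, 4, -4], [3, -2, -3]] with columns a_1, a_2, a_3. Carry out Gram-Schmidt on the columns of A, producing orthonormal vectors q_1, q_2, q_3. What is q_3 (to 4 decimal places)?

a_1 = (-2, 3, -3, 3); ‖a_1‖ = 5.5678, so q_1 = (-0.3592, 0.5388, -0.5388, 0.5388).
q_1·a_2 = (-0.3592)·(-3) + 0.5388·(-3) + (-0.5388)·4 + 0.5388·(-2) = -3.7717.
u_2 = a_2 + 3.7717·q_1 = (-4.3548, -0.9677, 1.9677, 0.0323).
‖u_2‖ = 4.8759, so q_2 = (-0.8931, -0.1985, 0.4036, 0.0066).
q_1·a_3 = (-0.3592)·4 + 0.5388·3 + (-0.5388)·(-4) + 0.5388·(-3) = 0.7184; q_2·a_3 = (-0.8931)·4 + (-0.1985)·3 + 0.4036·(-4) + 0.0066·(-3) = -5.8021.
u_3 = a_3 − 0.7184·q_1 + 5.8021·q_2 = (-0.9240, 1.4613, -1.2714, -3.3487).
‖u_3‖ = 3.9774, so q_3 = (-0.2323, 0.3674, -0.3197, -0.8419).

q_3 = (-0.2323, 0.3674, -0.3197, -0.8419)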